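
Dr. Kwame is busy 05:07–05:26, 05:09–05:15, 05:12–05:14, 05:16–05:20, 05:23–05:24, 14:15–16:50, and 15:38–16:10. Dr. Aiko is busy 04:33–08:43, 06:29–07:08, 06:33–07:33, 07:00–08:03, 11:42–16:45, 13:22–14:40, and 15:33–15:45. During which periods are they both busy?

05:07-05:26, 14:15-16:45

First set merges to 05:07-05:26, 14:15-16:50.
Second set merges to 04:33-08:43, 11:42-16:45.
05:07-05:26 meets the second set on 05:07-05:26.
14:15-16:50 meets the second set on 14:15-16:45.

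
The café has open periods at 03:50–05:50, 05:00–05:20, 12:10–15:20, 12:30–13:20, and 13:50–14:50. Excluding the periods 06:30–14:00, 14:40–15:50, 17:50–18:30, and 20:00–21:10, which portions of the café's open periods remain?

Merge the first list: 03:50–05:50, 12:10–15:20.
03:50–05:50: nothing removed.
12:10–15:20 \ B = 14:00–14:40.

03:50–05:50, 14:00–14:40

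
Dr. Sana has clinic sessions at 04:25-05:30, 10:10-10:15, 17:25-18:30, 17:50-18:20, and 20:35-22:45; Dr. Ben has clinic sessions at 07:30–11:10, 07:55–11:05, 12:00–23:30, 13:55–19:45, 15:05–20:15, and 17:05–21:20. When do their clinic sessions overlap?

Merge the first list: 04:25-05:30, 10:10-10:15, 17:25-18:30, 20:35-22:45.
Merge the second list: 07:30-11:10, 12:00-23:30.
04:25-05:30: no overlap with the second set.
10:10-10:15 meets the second set on 10:10-10:15.
17:25-18:30 meets the second set on 17:25-18:30.
20:35-22:45 meets the second set on 20:35-22:45.

10:10-10:15, 17:25-18:30, 20:35-22:45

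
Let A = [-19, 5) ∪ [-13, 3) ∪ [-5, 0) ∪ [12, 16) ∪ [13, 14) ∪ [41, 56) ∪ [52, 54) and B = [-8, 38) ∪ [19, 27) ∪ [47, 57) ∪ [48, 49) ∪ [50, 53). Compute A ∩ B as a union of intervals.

[-8, 5) ∪ [12, 16) ∪ [47, 56)

Merge the first list: [-19, 5), [12, 16), [41, 56).
Merge the second list: [-8, 38), [47, 57).
[-19, 5) ∩ B → [-8, 5).
[12, 16) ∩ B → [12, 16).
[41, 56) ∩ B → [47, 56).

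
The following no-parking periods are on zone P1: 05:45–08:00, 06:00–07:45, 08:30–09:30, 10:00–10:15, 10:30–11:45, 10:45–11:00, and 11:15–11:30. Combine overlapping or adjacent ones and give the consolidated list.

05:45–08:00, 08:30–09:30, 10:00–10:15, 10:30–11:45

06:00–07:45 overlaps/touches 05:45–08:00 → extend to 05:45–08:00.
08:30–09:30 is disjoint → start new block.
10:00–10:15 is disjoint → start new block.
10:30–11:45 is disjoint → start new block.
10:45–11:00 overlaps/touches 10:30–11:45 → extend to 10:30–11:45.
11:15–11:30 overlaps/touches 10:30–11:45 → extend to 10:30–11:45.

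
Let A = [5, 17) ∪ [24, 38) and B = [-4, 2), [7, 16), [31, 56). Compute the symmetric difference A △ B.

[-4, 2) ∪ [5, 7) ∪ [16, 17) ∪ [24, 31) ∪ [38, 56)

A \ B = [5, 7), [16, 17), [24, 31).
B \ A = [-4, 2), [38, 56).
Union of the two gives the symmetric difference.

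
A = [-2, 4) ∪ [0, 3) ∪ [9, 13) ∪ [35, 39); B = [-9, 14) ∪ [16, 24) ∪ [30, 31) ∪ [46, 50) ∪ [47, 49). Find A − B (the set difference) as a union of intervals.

[35, 39)

A, merged: [-2, 4), [9, 13), [35, 39).
B, merged: [-9, 14), [16, 24), [30, 31), [46, 50).
[-2, 4): entirely removed.
[9, 13): entirely removed.
[35, 39): nothing removed.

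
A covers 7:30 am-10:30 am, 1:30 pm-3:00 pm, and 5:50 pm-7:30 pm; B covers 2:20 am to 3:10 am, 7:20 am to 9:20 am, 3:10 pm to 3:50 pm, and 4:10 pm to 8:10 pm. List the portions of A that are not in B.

9:20 am–10:30 am, 1:30 pm–3:00 pm

7:30 am–10:30 am minus B → 9:20 am–10:30 am.
1:30 pm–3:00 pm: no B overlap → unchanged.
5:50 pm–7:30 pm: fully covered by B → removed.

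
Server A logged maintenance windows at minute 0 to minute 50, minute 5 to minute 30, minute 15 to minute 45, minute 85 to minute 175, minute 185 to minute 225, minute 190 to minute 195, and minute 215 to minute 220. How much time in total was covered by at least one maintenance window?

Merged: minute 0 to minute 50, minute 85 to minute 175, minute 185 to minute 225.
Lengths: 50 minutes + 90 minutes + 40 minutes = 180 minutes.

180 minutes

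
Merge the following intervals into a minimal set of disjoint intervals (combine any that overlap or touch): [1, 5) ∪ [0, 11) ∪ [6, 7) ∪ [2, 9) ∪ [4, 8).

Sort by start: [0, 11), [1, 5), [2, 9), [4, 8), [6, 7).
[1, 5) overlaps/touches [0, 11) → extend to [0, 11).
[2, 9) overlaps/touches [0, 11) → extend to [0, 11).
[4, 8) overlaps/touches [0, 11) → extend to [0, 11).
[6, 7) overlaps/touches [0, 11) → extend to [0, 11).

[0, 11)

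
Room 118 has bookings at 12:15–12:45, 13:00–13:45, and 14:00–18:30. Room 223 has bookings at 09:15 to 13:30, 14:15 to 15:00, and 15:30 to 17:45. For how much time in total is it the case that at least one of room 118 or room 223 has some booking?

A ∪ B = 09:15–13:45, 14:00–18:30.
Total: 4 h 30 min + 4 h 30 min = 9 h.

9 h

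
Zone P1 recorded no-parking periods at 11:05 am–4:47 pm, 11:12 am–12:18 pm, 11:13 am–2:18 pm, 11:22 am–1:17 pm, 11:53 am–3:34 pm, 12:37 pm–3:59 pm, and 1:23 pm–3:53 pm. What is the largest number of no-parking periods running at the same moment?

At 11:53 am, 5 of the intervals are simultaneously active.
No point has more.

5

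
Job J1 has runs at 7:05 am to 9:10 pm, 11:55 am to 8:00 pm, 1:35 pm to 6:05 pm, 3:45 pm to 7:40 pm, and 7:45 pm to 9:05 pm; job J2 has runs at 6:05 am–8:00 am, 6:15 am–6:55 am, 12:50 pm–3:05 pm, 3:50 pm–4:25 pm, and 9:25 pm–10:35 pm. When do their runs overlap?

7:05 am–8:00 am, 12:50 pm–3:05 pm, 3:50 pm–4:25 pm

Merge the first list: 7:05 am–9:10 pm.
Merge the second list: 6:05 am–8:00 am, 12:50 pm–3:05 pm, 3:50 pm–4:25 pm, 9:25 pm–10:35 pm.
7:05 am–9:10 pm ∩ B → 7:05 am–8:00 am, 12:50 pm–3:05 pm, 3:50 pm–4:25 pm.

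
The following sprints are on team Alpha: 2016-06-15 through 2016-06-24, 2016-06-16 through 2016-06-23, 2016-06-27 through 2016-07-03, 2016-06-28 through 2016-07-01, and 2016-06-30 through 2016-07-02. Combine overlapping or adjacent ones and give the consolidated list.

2016-06-16 through 2016-06-23 overlaps/touches 2016-06-15 through 2016-06-24 → extend to 2016-06-15 through 2016-06-24.
2016-06-27 through 2016-07-03 is disjoint → start new block.
2016-06-28 through 2016-07-01 overlaps/touches 2016-06-27 through 2016-07-03 → extend to 2016-06-27 through 2016-07-03.
2016-06-30 through 2016-07-02 overlaps/touches 2016-06-27 through 2016-07-03 → extend to 2016-06-27 through 2016-07-03.

2016-06-15 through 2016-06-24, 2016-06-27 through 2016-07-03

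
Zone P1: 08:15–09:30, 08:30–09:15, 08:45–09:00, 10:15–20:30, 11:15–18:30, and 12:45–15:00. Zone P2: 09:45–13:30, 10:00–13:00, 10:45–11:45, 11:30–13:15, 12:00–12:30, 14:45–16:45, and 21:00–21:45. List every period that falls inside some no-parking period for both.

First set merges to 08:15–09:30, 10:15–20:30.
Second set merges to 09:45–13:30, 14:45–16:45, 21:00–21:45.
08:15–09:30: no overlap with the second set.
10:15–20:30 meets the second set on 10:15–13:30, 14:45–16:45.

10:15–13:30, 14:45–16:45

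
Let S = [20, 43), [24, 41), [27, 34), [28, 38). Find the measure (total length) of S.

23

Merged: [20, 43).
Length: 23.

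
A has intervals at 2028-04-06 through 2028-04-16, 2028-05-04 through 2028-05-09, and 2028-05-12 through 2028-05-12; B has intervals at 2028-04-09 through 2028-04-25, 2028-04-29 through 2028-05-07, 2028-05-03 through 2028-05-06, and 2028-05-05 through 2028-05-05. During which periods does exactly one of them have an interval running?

2028-04-06 through 2028-04-08, 2028-04-17 through 2028-04-25, 2028-04-29 through 2028-05-03, 2028-05-08 through 2028-05-09, 2028-05-12 through 2028-05-12

Second set merges to 2028-04-09 through 2028-04-25, 2028-04-29 through 2028-05-07.
A \ B = 2028-04-06 through 2028-04-08, 2028-05-08 through 2028-05-09, 2028-05-12 through 2028-05-12.
B \ A = 2028-04-17 through 2028-04-25, 2028-04-29 through 2028-05-03.
Union of the two gives the symmetric difference.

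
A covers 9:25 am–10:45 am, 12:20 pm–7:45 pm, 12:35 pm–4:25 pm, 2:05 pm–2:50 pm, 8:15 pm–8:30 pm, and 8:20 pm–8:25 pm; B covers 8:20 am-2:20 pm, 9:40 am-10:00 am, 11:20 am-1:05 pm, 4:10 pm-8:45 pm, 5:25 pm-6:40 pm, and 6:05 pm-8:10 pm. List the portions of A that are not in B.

Merge the first list: 9:25 am–10:45 am, 12:20 pm–7:45 pm, 8:15 pm–8:30 pm.
Merge the second list: 8:20 am–2:20 pm, 4:10 pm–8:45 pm.
9:25 am–10:45 am: entirely removed.
12:20 pm–7:45 pm \ B = 2:20 pm–4:10 pm.
8:15 pm–8:30 pm: entirely removed.

2:20 pm–4:10 pm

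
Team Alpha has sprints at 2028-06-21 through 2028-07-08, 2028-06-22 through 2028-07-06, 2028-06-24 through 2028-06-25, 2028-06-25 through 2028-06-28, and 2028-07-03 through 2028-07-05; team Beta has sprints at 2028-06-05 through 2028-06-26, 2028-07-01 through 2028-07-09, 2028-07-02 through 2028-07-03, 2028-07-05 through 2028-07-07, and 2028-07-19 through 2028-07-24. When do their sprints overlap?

2028-06-21 through 2028-06-26, 2028-07-01 through 2028-07-08

Merge the first list: 2028-06-21 through 2028-07-08.
Merge the second list: 2028-06-05 through 2028-06-26, 2028-07-01 through 2028-07-09, 2028-07-19 through 2028-07-24.
2028-06-21 through 2028-07-08 meets the second set on 2028-06-21 through 2028-06-26, 2028-07-01 through 2028-07-08.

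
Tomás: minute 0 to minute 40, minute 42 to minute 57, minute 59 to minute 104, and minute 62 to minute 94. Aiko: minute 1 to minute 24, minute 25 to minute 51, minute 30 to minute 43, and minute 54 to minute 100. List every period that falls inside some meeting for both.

minute 1 to minute 24, minute 25 to minute 40, minute 42 to minute 51, minute 54 to minute 57, minute 59 to minute 100

Merge the first list: minute 0 to minute 40, minute 42 to minute 57, minute 59 to minute 104.
Merge the second list: minute 1 to minute 24, minute 25 to minute 51, minute 54 to minute 100.
minute 0 to minute 40 meets the second set on minute 1 to minute 24, minute 25 to minute 40.
minute 42 to minute 57 meets the second set on minute 42 to minute 51, minute 54 to minute 57.
minute 59 to minute 104 meets the second set on minute 59 to minute 100.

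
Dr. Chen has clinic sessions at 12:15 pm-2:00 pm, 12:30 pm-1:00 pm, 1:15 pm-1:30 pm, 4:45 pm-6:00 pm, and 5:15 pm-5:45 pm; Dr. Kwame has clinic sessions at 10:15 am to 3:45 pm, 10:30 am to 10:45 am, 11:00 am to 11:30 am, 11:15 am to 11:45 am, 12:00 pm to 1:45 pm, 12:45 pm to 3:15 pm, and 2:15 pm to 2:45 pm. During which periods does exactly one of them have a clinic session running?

10:15 am–12:15 pm, 2:00 pm–3:45 pm, 4:45 pm–6:00 pm

A, merged: 12:15 pm–2:00 pm, 4:45 pm–6:00 pm.
B, merged: 10:15 am–3:45 pm.
A but not B: 4:45 pm–6:00 pm.
B but not A: 10:15 am–12:15 pm, 2:00 pm–3:45 pm.
Combining gives A △ B.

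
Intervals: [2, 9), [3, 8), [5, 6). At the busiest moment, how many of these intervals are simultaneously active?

3

Sweep endpoints in order; track running count of active intervals.
Peak of 3 reached at 5.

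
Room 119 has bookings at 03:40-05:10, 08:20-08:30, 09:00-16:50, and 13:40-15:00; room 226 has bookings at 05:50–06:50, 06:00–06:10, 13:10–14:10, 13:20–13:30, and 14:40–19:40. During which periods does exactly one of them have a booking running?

A, merged: 03:40-05:10, 08:20-08:30, 09:00-16:50.
B, merged: 05:50-06:50, 13:10-14:10, 14:40-19:40.
Only in the first: 03:40-05:10, 08:20-08:30, 09:00-13:10, 14:10-14:40.
Only in the second: 05:50-06:50, 16:50-19:40.
Together these are the periods covered by exactly one.

03:40-05:10, 05:50-06:50, 08:20-08:30, 09:00-13:10, 14:10-14:40, 16:50-19:40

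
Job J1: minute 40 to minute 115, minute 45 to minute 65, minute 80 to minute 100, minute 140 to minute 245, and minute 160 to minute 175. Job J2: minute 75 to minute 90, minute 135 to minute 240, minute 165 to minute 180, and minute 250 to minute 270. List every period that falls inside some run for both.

minute 75 to minute 90, minute 140 to minute 240

Merge the first list: minute 40 to minute 115, minute 140 to minute 245.
Merge the second list: minute 75 to minute 90, minute 135 to minute 240, minute 250 to minute 270.
minute 40 to minute 115 meets the second set on minute 75 to minute 90.
minute 140 to minute 245 meets the second set on minute 140 to minute 240.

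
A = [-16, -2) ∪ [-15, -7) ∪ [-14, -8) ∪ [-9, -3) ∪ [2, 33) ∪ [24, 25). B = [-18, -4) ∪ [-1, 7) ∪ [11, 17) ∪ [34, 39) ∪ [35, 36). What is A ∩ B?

[-16, -4) ∪ [2, 7) ∪ [11, 17)

A, merged: [-16, -2), [2, 33).
B, merged: [-18, -4), [-1, 7), [11, 17), [34, 39).
[-16, -2) overlaps B on [-16, -4).
[2, 33) overlaps B on [2, 7), [11, 17).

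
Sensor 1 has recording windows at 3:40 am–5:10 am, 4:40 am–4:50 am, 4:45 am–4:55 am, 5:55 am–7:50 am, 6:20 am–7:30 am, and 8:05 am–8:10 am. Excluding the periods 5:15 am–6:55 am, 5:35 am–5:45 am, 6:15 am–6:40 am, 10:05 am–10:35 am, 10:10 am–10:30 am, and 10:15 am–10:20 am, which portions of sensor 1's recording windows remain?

A, merged: 3:40 am–5:10 am, 5:55 am–7:50 am, 8:05 am–8:10 am.
B, merged: 5:15 am–6:55 am, 10:05 am–10:35 am.
3:40 am–5:10 am is untouched.
5:55 am–7:50 am with B removed leaves 6:55 am–7:50 am.
8:05 am–8:10 am is untouched.

3:40 am–5:10 am, 6:55 am–7:50 am, 8:05 am–8:10 am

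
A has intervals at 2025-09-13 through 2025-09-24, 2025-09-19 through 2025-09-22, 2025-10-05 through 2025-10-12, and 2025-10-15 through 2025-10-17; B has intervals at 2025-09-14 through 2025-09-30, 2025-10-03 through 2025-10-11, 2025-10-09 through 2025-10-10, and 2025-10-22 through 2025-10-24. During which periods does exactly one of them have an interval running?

A, merged: 2025-09-13 through 2025-09-24, 2025-10-05 through 2025-10-12, 2025-10-15 through 2025-10-17.
B, merged: 2025-09-14 through 2025-09-30, 2025-10-03 through 2025-10-11, 2025-10-22 through 2025-10-24.
A but not B: 2025-09-13 through 2025-09-13, 2025-10-12 through 2025-10-12, 2025-10-15 through 2025-10-17.
B but not A: 2025-09-25 through 2025-09-30, 2025-10-03 through 2025-10-04, 2025-10-22 through 2025-10-24.
Combining gives A △ B.

2025-09-13 through 2025-09-13, 2025-09-25 through 2025-09-30, 2025-10-03 through 2025-10-04, 2025-10-12 through 2025-10-12, 2025-10-15 through 2025-10-17, 2025-10-22 through 2025-10-24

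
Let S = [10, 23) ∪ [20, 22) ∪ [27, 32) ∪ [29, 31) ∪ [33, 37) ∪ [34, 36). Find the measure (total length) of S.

22

Merged: [10, 23), [27, 32), [33, 37).
Lengths: 13 + 5 + 4 = 22.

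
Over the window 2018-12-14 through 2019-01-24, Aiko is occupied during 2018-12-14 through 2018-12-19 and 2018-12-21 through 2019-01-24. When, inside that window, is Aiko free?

2018-12-20 through 2018-12-20

After merging, the occupied span is 2018-12-14 through 2018-12-19, 2018-12-21 through 2019-01-24.
Complement within 2018-12-14 through 2019-01-24: 2018-12-20 through 2018-12-20.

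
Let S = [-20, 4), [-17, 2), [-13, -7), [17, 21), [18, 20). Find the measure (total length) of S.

Merged: [-20, 4), [17, 21).
Lengths: 24 + 4 = 28.

28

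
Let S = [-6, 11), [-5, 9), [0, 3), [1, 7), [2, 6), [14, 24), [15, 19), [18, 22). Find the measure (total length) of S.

27

Merged: [-6, 11), [14, 24).
Lengths: 17 + 10 = 27.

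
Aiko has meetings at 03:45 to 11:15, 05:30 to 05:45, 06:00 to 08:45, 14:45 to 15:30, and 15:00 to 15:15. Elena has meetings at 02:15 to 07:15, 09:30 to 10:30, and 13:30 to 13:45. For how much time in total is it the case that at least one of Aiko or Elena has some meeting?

A, merged: 03:45–11:15, 14:45–15:30.
A ∪ B = 02:15–11:15, 13:30–13:45, 14:45–15:30.
Total: 9 h + 15 min + 45 min = 10 h.

10 h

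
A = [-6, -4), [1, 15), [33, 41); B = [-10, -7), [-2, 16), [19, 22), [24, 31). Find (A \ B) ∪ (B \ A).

[-10, -7) ∪ [-6, -4) ∪ [-2, 1) ∪ [15, 16) ∪ [19, 22) ∪ [24, 31) ∪ [33, 41)

A but not B: [-6, -4), [33, 41).
B but not A: [-10, -7), [-2, 1), [15, 16), [19, 22), [24, 31).
Combining gives A △ B.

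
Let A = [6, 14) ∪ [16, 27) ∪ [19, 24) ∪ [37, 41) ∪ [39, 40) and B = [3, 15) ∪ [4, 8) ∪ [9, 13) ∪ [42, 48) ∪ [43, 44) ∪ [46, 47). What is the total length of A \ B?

15

Merge the first list: [6, 14), [16, 27), [37, 41).
Merge the second list: [3, 15), [42, 48).
A \ B = [16, 27), [37, 41).
Total: 11 + 4 = 15.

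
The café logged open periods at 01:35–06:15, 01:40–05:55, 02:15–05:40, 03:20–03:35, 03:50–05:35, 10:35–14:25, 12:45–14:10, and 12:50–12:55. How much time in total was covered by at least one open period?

8 h 30 min

Merged: 01:35–06:15, 10:35–14:25.
Lengths: 4 h 40 min + 3 h 50 min = 8 h 30 min.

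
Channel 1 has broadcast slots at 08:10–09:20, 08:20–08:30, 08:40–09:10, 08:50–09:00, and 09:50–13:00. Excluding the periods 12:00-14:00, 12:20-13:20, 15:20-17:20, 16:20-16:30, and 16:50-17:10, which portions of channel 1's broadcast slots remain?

A, merged: 08:10–09:20, 09:50–13:00.
B, merged: 12:00–14:00, 15:20–17:20.
08:10–09:20: nothing removed.
09:50–13:00 \ B = 09:50–12:00.

08:10–09:20, 09:50–12:00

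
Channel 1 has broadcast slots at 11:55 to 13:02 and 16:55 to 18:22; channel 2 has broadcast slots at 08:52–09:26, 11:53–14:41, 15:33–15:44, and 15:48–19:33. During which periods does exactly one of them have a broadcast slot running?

A \ B = none.
B \ A = 08:52–09:26, 11:53–11:55, 13:02–14:41, 15:33–15:44, 15:48–16:55, 18:22–19:33.
Union of the two gives the symmetric difference.

08:52–09:26, 11:53–11:55, 13:02–14:41, 15:33–15:44, 15:48–16:55, 18:22–19:33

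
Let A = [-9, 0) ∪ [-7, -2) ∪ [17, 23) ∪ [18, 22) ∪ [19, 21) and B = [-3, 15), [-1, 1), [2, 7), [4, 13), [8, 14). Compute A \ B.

First set merges to [-9, 0), [17, 23).
Second set merges to [-3, 15).
[-9, 0) minus B → [-9, -3).
[17, 23): no B overlap → unchanged.

[-9, -3) ∪ [17, 23)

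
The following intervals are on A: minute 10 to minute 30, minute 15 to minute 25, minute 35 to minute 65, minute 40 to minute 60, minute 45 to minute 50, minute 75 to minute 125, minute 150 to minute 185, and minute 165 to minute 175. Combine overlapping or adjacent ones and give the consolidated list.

minute 10 to minute 30, minute 35 to minute 65, minute 75 to minute 125, minute 150 to minute 185

minute 15 to minute 25 overlaps/touches minute 10 to minute 30 → extend to minute 10 to minute 30.
minute 35 to minute 65 is disjoint → start new block.
minute 40 to minute 60 overlaps/touches minute 35 to minute 65 → extend to minute 35 to minute 65.
minute 45 to minute 50 overlaps/touches minute 35 to minute 65 → extend to minute 35 to minute 65.
minute 75 to minute 125 is disjoint → start new block.
minute 150 to minute 185 is disjoint → start new block.
minute 165 to minute 175 overlaps/touches minute 150 to minute 185 → extend to minute 150 to minute 185.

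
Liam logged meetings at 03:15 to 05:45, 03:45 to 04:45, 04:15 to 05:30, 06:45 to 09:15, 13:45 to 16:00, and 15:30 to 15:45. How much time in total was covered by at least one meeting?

7 h 15 min

Merged: 03:15-05:45, 06:45-09:15, 13:45-16:00.
Lengths: 2 h 30 min + 2 h 30 min + 2 h 15 min = 7 h 15 min.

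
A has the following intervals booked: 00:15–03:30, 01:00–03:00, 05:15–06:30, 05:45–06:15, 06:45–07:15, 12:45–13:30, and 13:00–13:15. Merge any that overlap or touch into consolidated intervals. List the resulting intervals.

01:00-03:00 overlaps/touches 00:15-03:30 → extend to 00:15-03:30.
05:15-06:30 is disjoint → start new block.
05:45-06:15 overlaps/touches 05:15-06:30 → extend to 05:15-06:30.
06:45-07:15 is disjoint → start new block.
12:45-13:30 is disjoint → start new block.
13:00-13:15 overlaps/touches 12:45-13:30 → extend to 12:45-13:30.

00:15-03:30, 05:15-06:30, 06:45-07:15, 12:45-13:30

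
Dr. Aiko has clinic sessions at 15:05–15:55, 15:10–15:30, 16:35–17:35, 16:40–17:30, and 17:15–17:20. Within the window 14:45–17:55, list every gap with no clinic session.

After merging, the occupied span is 15:05-15:55, 16:35-17:35.
Gaps within 14:45-17:55: 14:45-15:05, 15:55-16:35, 17:35-17:55.

14:45-15:05, 15:55-16:35, 17:35-17:55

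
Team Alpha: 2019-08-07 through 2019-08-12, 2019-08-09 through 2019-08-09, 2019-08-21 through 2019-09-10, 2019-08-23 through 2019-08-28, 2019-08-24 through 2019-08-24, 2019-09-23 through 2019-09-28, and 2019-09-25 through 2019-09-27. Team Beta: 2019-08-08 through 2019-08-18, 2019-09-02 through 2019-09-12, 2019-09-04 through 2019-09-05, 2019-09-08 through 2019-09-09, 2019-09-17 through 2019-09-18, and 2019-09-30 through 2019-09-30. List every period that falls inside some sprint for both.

2019-08-08 through 2019-08-12, 2019-09-02 through 2019-09-10

A, merged: 2019-08-07 through 2019-08-12, 2019-08-21 through 2019-09-10, 2019-09-23 through 2019-09-28.
B, merged: 2019-08-08 through 2019-08-18, 2019-09-02 through 2019-09-12, 2019-09-17 through 2019-09-18, 2019-09-30 through 2019-09-30.
2019-08-07 through 2019-08-12 meets the second set on 2019-08-08 through 2019-08-12.
2019-08-21 through 2019-09-10 meets the second set on 2019-09-02 through 2019-09-10.
2019-09-23 through 2019-09-28: no overlap with the second set.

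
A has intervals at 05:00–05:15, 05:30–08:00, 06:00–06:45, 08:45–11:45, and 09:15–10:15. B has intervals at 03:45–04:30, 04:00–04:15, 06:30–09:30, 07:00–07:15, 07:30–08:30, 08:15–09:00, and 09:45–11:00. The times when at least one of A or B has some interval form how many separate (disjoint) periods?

3

A, merged: 05:00-05:15, 05:30-08:00, 08:45-11:45.
B, merged: 03:45-04:30, 06:30-09:30, 09:45-11:00.
A ∪ B = 03:45-04:30, 05:00-05:15, 05:30-11:45.
That is 3 disjoint pieces.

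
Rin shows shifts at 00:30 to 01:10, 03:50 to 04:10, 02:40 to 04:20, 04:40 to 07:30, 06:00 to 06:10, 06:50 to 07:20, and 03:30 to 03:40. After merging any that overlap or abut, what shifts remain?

00:30-01:10, 02:40-04:20, 04:40-07:30

Sort by start: 00:30-01:10, 02:40-04:20, 03:30-03:40, 03:50-04:10, 04:40-07:30, 06:00-06:10, 06:50-07:20.
02:40-04:20 is disjoint → start new block.
03:30-03:40 overlaps/touches 02:40-04:20 → extend to 02:40-04:20.
03:50-04:10 overlaps/touches 02:40-04:20 → extend to 02:40-04:20.
04:40-07:30 is disjoint → start new block.
06:00-06:10 overlaps/touches 04:40-07:30 → extend to 04:40-07:30.
06:50-07:20 overlaps/touches 04:40-07:30 → extend to 04:40-07:30.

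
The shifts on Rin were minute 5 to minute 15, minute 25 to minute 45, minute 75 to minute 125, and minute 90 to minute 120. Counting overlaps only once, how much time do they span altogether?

Merged: minute 5 to minute 15, minute 25 to minute 45, minute 75 to minute 125.
Lengths: 10 minutes + 20 minutes + 50 minutes = 80 minutes.

80 minutes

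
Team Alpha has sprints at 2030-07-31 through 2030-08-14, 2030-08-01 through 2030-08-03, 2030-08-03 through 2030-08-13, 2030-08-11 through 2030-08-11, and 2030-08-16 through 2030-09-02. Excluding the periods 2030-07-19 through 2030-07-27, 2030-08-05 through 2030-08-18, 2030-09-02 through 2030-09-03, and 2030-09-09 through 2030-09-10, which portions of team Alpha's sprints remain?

A, merged: 2030-07-31 through 2030-08-14, 2030-08-16 through 2030-09-02.
2030-07-31 through 2030-08-14 minus B → 2030-07-31 through 2030-08-04.
2030-08-16 through 2030-09-02 minus B → 2030-08-19 through 2030-09-01.

2030-07-31 through 2030-08-04, 2030-08-19 through 2030-09-01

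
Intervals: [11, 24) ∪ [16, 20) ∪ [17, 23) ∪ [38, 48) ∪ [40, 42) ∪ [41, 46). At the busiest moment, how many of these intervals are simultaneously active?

3

Walk the sorted start/end points keeping a running depth.
The depth first hits 3 at 17.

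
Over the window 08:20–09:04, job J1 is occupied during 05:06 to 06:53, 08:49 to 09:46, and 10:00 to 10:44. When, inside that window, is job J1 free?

08:20-08:49

Covered (merged): 05:06-06:53, 08:49-09:46, 10:00-10:44.
Complement within 08:20-09:04: 08:20-08:49.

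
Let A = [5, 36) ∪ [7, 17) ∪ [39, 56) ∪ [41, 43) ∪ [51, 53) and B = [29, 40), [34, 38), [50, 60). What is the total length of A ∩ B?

A, merged: [5, 36), [39, 56).
B, merged: [29, 40), [50, 60).
A ∩ B = [29, 36), [39, 40), [50, 56).
Total: 7 + 1 + 6 = 14.

14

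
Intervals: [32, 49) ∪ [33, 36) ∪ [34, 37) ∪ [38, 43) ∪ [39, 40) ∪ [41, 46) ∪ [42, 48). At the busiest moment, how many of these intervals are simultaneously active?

4

Walk the sorted start/end points keeping a running depth.
The depth first hits 4 at 42.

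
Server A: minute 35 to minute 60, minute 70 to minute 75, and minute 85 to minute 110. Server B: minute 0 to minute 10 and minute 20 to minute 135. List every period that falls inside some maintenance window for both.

minute 35 to minute 60 ∩ B → minute 35 to minute 60.
minute 70 to minute 75 ∩ B → minute 70 to minute 75.
minute 85 to minute 110 ∩ B → minute 85 to minute 110.

minute 35 to minute 60, minute 70 to minute 75, minute 85 to minute 110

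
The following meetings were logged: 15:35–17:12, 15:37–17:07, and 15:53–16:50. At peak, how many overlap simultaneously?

At 15:53, 3 of the intervals are simultaneously active.
No point has more.

3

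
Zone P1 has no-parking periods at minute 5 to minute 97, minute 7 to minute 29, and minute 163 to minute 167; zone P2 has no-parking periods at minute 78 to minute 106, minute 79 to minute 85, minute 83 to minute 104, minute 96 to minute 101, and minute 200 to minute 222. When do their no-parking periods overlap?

Merge the first list: minute 5 to minute 97, minute 163 to minute 167.
Merge the second list: minute 78 to minute 106, minute 200 to minute 222.
minute 5 to minute 97 meets the second set on minute 78 to minute 97.
minute 163 to minute 167: no overlap with the second set.

minute 78 to minute 97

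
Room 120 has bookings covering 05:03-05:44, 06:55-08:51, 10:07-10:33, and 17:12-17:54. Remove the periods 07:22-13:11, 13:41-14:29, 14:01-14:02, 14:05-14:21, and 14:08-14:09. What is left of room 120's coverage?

05:03–05:44, 06:55–07:22, 17:12–17:54

Second set merges to 07:22–13:11, 13:41–14:29.
05:03–05:44: no B overlap → unchanged.
06:55–08:51 minus B → 06:55–07:22.
10:07–10:33: fully covered by B → removed.
17:12–17:54: no B overlap → unchanged.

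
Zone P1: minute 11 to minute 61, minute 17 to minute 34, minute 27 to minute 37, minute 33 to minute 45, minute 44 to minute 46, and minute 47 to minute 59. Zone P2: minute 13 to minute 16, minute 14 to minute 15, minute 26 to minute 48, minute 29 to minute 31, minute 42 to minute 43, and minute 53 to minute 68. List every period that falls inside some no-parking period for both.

Merge the first list: minute 11 to minute 61.
Merge the second list: minute 13 to minute 16, minute 26 to minute 48, minute 53 to minute 68.
minute 11 to minute 61 overlaps B on minute 13 to minute 16, minute 26 to minute 48, minute 53 to minute 61.

minute 13 to minute 16, minute 26 to minute 48, minute 53 to minute 61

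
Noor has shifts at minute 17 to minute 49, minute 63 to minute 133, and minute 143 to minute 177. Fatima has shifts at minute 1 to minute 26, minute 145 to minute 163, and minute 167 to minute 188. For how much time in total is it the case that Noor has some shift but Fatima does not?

99 minutes

A \ B = minute 26 to minute 49, minute 63 to minute 133, minute 143 to minute 145, minute 163 to minute 167.
Total: 23 minutes + 70 minutes + 2 minutes + 4 minutes = 99 minutes.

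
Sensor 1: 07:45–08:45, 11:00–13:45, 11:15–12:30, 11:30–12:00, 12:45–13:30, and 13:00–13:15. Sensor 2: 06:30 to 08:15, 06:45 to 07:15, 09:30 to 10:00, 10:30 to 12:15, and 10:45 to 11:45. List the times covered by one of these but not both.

06:30–07:45, 08:15–08:45, 09:30–10:00, 10:30–11:00, 12:15–13:45

First set merges to 07:45–08:45, 11:00–13:45.
Second set merges to 06:30–08:15, 09:30–10:00, 10:30–12:15.
A \ B = 08:15–08:45, 12:15–13:45.
B \ A = 06:30–07:45, 09:30–10:00, 10:30–11:00.
Union of the two gives the symmetric difference.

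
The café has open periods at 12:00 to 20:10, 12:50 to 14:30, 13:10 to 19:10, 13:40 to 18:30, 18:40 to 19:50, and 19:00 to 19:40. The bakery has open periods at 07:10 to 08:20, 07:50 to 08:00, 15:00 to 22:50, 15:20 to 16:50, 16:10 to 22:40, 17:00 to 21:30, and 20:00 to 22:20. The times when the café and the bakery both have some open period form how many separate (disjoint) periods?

1

First set merges to 12:00–20:10.
Second set merges to 07:10–08:20, 15:00–22:50.
A ∩ B = 15:00–20:10.
That is 1 disjoint piece.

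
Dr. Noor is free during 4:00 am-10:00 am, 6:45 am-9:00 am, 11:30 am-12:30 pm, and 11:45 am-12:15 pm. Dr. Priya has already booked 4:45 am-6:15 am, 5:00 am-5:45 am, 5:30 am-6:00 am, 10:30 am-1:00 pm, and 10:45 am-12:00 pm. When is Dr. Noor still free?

4:00 am–4:45 am, 6:15 am–10:00 am

First set merges to 4:00 am–10:00 am, 11:30 am–12:30 pm.
Second set merges to 4:45 am–6:15 am, 10:30 am–1:00 pm.
4:00 am–10:00 am \ B = 4:00 am–4:45 am, 6:15 am–10:00 am.
11:30 am–12:30 pm: entirely removed.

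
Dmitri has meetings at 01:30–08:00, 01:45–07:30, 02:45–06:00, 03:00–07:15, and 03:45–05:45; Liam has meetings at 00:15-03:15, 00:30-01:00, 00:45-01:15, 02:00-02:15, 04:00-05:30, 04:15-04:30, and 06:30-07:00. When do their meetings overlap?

First set merges to 01:30-08:00.
Second set merges to 00:15-03:15, 04:00-05:30, 06:30-07:00.
01:30-08:00 overlaps B on 01:30-03:15, 04:00-05:30, 06:30-07:00.

01:30-03:15, 04:00-05:30, 06:30-07:00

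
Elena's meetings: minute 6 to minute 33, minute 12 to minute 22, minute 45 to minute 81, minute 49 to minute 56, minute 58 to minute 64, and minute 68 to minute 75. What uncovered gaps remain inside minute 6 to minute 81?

minute 33 to minute 45

The merged coverage is minute 6 to minute 33, minute 45 to minute 81.
Complement within minute 6 to minute 81: minute 33 to minute 45.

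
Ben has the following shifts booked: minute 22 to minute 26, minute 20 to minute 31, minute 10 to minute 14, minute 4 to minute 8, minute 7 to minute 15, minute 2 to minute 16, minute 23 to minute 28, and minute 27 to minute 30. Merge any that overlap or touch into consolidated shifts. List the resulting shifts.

Sort by start: minute 2 to minute 16, minute 4 to minute 8, minute 7 to minute 15, minute 10 to minute 14, minute 20 to minute 31, minute 22 to minute 26, minute 23 to minute 28, minute 27 to minute 30.
minute 4 to minute 8 overlaps/touches minute 2 to minute 16 → extend to minute 2 to minute 16.
minute 7 to minute 15 overlaps/touches minute 2 to minute 16 → extend to minute 2 to minute 16.
minute 10 to minute 14 overlaps/touches minute 2 to minute 16 → extend to minute 2 to minute 16.
minute 20 to minute 31 is disjoint → start new block.
minute 22 to minute 26 overlaps/touches minute 20 to minute 31 → extend to minute 20 to minute 31.
minute 23 to minute 28 overlaps/touches minute 20 to minute 31 → extend to minute 20 to minute 31.
minute 27 to minute 30 overlaps/touches minute 20 to minute 31 → extend to minute 20 to minute 31.

minute 2 to minute 16, minute 20 to minute 31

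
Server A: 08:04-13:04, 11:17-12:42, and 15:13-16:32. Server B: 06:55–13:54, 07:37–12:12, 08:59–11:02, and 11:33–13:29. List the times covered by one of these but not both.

06:55–08:04, 13:04–13:54, 15:13–16:32

Merge the first list: 08:04–13:04, 15:13–16:32.
Merge the second list: 06:55–13:54.
Only in the first: 15:13–16:32.
Only in the second: 06:55–08:04, 13:04–13:54.
Together these are the periods covered by exactly one.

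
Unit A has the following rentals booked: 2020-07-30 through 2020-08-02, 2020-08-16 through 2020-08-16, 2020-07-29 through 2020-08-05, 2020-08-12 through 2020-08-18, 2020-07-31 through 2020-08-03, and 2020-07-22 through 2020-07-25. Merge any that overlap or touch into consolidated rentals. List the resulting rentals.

Sort by start: 2020-07-22 through 2020-07-25, 2020-07-29 through 2020-08-05, 2020-07-30 through 2020-08-02, 2020-07-31 through 2020-08-03, 2020-08-12 through 2020-08-18, 2020-08-16 through 2020-08-16.
2020-07-29 through 2020-08-05 is disjoint → start new block.
2020-07-30 through 2020-08-02 overlaps/touches 2020-07-29 through 2020-08-05 → extend to 2020-07-29 through 2020-08-05.
2020-07-31 through 2020-08-03 overlaps/touches 2020-07-29 through 2020-08-05 → extend to 2020-07-29 through 2020-08-05.
2020-08-12 through 2020-08-18 is disjoint → start new block.
2020-08-16 through 2020-08-16 overlaps/touches 2020-08-12 through 2020-08-18 → extend to 2020-08-12 through 2020-08-18.

2020-07-22 through 2020-07-25, 2020-07-29 through 2020-08-05, 2020-08-12 through 2020-08-18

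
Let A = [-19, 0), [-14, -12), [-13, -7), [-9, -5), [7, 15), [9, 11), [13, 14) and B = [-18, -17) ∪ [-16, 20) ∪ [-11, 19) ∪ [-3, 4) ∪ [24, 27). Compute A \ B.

First set merges to [-19, 0), [7, 15).
Second set merges to [-18, -17), [-16, 20), [24, 27).
[-19, 0) with B removed leaves [-19, -18), [-17, -16).
[7, 15) lies entirely inside B → drops out.

[-19, -18) ∪ [-17, -16)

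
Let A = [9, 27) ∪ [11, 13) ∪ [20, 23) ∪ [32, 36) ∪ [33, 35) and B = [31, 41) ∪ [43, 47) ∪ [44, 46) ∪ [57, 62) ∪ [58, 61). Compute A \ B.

[9, 27)

A, merged: [9, 27), [32, 36).
B, merged: [31, 41), [43, 47), [57, 62).
[9, 27): no B overlap → unchanged.
[32, 36): fully covered by B → removed.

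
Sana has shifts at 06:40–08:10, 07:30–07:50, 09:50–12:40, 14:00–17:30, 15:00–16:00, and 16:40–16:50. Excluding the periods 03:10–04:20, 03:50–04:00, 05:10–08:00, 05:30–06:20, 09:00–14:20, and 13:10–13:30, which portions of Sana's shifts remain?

A, merged: 06:40–08:10, 09:50–12:40, 14:00–17:30.
B, merged: 03:10–04:20, 05:10–08:00, 09:00–14:20.
06:40–08:10 with B removed leaves 08:00–08:10.
09:50–12:40 lies entirely inside B → drops out.
14:00–17:30 with B removed leaves 14:20–17:30.

08:00–08:10, 14:20–17:30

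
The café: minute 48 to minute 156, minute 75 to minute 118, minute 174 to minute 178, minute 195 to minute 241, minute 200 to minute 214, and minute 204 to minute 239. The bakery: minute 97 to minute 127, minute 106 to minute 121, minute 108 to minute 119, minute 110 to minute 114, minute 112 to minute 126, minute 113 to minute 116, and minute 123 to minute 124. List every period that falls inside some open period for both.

minute 97 to minute 127

A, merged: minute 48 to minute 156, minute 174 to minute 178, minute 195 to minute 241.
B, merged: minute 97 to minute 127.
minute 48 to minute 156 ∩ B → minute 97 to minute 127.
minute 174 to minute 178 meets no B interval.
minute 195 to minute 241 meets no B interval.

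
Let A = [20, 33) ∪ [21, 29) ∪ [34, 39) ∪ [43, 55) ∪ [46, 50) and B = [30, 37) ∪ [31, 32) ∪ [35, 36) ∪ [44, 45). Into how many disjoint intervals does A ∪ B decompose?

First set merges to [20, 33), [34, 39), [43, 55).
Second set merges to [30, 37), [44, 45).
A ∪ B = [20, 39), [43, 55).
That is 2 disjoint pieces.

2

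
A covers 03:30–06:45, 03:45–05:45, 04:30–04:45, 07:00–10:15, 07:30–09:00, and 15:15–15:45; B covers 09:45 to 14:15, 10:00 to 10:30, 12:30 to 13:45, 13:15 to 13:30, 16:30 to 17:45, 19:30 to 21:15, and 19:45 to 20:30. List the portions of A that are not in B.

03:30-06:45, 07:00-09:45, 15:15-15:45

First set merges to 03:30-06:45, 07:00-10:15, 15:15-15:45.
Second set merges to 09:45-14:15, 16:30-17:45, 19:30-21:15.
03:30-06:45 is untouched.
07:00-10:15 with B removed leaves 07:00-09:45.
15:15-15:45 is untouched.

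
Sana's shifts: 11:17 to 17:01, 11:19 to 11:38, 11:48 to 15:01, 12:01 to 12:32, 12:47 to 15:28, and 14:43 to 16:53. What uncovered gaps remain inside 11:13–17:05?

The merged coverage is 11:17–17:01.
Uncovered inside 11:13–17:05: 11:13–11:17, 17:01–17:05.

11:13–11:17, 17:01–17:05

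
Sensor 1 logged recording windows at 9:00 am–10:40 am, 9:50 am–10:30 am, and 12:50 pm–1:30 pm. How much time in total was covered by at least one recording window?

Merged: 9:00 am-10:40 am, 12:50 pm-1:30 pm.
Lengths: 1 h 40 min + 40 min = 2 h 20 min.

2 h 20 min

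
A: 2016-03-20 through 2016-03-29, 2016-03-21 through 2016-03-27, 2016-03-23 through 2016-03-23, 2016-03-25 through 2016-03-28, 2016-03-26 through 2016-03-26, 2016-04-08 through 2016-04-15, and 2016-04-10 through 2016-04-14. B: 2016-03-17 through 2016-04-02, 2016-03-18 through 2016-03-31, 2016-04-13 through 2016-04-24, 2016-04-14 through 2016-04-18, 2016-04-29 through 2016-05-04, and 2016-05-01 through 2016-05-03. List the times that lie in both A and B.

2016-03-20 through 2016-03-29, 2016-04-13 through 2016-04-15

Merge the first list: 2016-03-20 through 2016-03-29, 2016-04-08 through 2016-04-15.
Merge the second list: 2016-03-17 through 2016-04-02, 2016-04-13 through 2016-04-24, 2016-04-29 through 2016-05-04.
2016-03-20 through 2016-03-29 meets the second set on 2016-03-20 through 2016-03-29.
2016-04-08 through 2016-04-15 meets the second set on 2016-04-13 through 2016-04-15.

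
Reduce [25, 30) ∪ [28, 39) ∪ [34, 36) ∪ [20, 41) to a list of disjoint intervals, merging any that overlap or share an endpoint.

Sort by start: [20, 41), [25, 30), [28, 39), [34, 36).
[25, 30) overlaps/touches [20, 41) → extend to [20, 41).
[28, 39) overlaps/touches [20, 41) → extend to [20, 41).
[34, 36) overlaps/touches [20, 41) → extend to [20, 41).

[20, 41)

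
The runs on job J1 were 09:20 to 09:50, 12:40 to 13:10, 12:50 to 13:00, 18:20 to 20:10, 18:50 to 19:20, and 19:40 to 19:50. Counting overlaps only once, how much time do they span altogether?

2 h 50 min

Merged: 09:20-09:50, 12:40-13:10, 18:20-20:10.
Lengths: 30 min + 30 min + 1 h 50 min = 2 h 50 min.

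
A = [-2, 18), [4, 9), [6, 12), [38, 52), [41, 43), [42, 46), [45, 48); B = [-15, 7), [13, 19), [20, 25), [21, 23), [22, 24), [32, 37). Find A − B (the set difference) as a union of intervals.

[7, 13) ∪ [38, 52)

Merge the first list: [-2, 18), [38, 52).
Merge the second list: [-15, 7), [13, 19), [20, 25), [32, 37).
[-2, 18) with B removed leaves [7, 13).
[38, 52) is untouched.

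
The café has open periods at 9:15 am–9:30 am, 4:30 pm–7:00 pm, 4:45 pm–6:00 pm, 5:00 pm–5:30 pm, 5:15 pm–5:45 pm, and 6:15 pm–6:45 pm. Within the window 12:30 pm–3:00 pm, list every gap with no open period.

After merging, the occupied span is 9:15 am–9:30 am, 4:30 pm–7:00 pm.
Uncovered inside 12:30 pm–3:00 pm: 12:30 pm–3:00 pm.

12:30 pm–3:00 pm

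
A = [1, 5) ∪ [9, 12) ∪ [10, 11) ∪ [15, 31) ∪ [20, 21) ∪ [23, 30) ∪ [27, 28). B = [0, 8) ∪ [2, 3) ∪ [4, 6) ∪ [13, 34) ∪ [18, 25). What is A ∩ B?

A, merged: [1, 5), [9, 12), [15, 31).
B, merged: [0, 8), [13, 34).
[1, 5) ∩ B → [1, 5).
[9, 12) meets no B interval.
[15, 31) ∩ B → [15, 31).

[1, 5) ∪ [15, 31)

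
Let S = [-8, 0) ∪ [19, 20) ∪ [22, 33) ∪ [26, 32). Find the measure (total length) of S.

20

Merged: [-8, 0), [19, 20), [22, 33).
Lengths: 8 + 1 + 11 = 20.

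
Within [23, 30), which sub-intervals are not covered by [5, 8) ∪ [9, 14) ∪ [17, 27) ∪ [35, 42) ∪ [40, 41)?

The merged coverage is [5, 8), [9, 14), [17, 27), [35, 42).
Uncovered inside [23, 30): [27, 30).

[27, 30)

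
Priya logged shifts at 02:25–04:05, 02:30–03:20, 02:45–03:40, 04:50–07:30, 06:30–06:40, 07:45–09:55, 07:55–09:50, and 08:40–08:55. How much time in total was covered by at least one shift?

Merged: 02:25–04:05, 04:50–07:30, 07:45–09:55.
Lengths: 1 h 40 min + 2 h 40 min + 2 h 10 min = 6 h 30 min.

6 h 30 min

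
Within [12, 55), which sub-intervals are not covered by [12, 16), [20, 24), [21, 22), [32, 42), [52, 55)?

The merged coverage is [12, 16), [20, 24), [32, 42), [52, 55).
Gaps within [12, 55): [16, 20), [24, 32), [42, 52).

[16, 20) ∪ [24, 32) ∪ [42, 52)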